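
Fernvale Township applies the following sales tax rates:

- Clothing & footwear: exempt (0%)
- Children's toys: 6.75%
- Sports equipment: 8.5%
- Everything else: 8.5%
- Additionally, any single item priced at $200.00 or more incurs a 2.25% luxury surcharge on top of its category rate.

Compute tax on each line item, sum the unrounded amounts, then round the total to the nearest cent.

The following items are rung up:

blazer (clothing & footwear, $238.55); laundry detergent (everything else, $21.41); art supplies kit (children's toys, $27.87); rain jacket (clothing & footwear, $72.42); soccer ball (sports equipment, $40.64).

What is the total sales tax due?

Blazer $238.55: clothing & footwear → 0% + 2.25% surcharge = 2.25% → $5.367375
Laundry detergent $21.41: everything else → 8.5% → $1.81985
Art supplies kit $27.87: children's toys → 6.75% → $1.881225
Rain jacket $72.42: clothing & footwear → 0% → $0.00
Soccer ball $40.64: sports equipment → 8.5% → $3.4544
Unrounded tax sum = $12.52285 → $12.52

$12.52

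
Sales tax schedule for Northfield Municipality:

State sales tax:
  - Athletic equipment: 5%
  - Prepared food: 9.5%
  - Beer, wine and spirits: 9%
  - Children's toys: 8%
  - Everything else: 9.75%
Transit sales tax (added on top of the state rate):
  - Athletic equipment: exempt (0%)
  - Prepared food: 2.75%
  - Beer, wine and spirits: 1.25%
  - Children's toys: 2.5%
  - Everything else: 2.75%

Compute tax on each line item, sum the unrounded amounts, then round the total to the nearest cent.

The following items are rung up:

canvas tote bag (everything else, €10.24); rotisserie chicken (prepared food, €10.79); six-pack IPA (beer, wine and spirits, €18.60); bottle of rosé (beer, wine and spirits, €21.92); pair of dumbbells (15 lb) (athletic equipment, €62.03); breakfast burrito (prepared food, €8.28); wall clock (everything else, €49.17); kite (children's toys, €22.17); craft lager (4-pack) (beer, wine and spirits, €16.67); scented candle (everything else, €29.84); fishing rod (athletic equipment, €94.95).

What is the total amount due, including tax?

Canvas tote bag €10.24: everything else → 9.75% + 2.75% transit = 12.5% → €1.28
Rotisserie chicken €10.79: prepared food → 9.5% + 2.75% transit = 12.25% → €1.321775
Six-pack IPA €18.60: beer, wine and spirits → 9% + 1.25% transit = 10.25% → €1.9065
Bottle of rosé €21.92: beer, wine and spirits → 9% + 1.25% transit = 10.25% → €2.2468
Pair of dumbbells (15 lb) €62.03: athletic equipment → 5% + 0% transit = 5% → €3.1015
Breakfast burrito €8.28: prepared food → 9.5% + 2.75% transit = 12.25% → €1.0143
Wall clock €49.17: everything else → 9.75% + 2.75% transit = 12.5% → €6.14625
Kite €22.17: children's toys → 8% + 2.5% transit = 10.5% → €2.32785
Craft lager (4-pack) €16.67: beer, wine and spirits → 9% + 1.25% transit = 10.25% → €1.708675
Scented candle €29.84: everything else → 9.75% + 2.75% transit = 12.5% → €3.73
Fishing rod €94.95: athletic equipment → 5% + 0% transit = 5% → €4.7475
Subtotal = €344.66; unrounded tax = €29.53115 → €29.53; total due = €374.19

€374.19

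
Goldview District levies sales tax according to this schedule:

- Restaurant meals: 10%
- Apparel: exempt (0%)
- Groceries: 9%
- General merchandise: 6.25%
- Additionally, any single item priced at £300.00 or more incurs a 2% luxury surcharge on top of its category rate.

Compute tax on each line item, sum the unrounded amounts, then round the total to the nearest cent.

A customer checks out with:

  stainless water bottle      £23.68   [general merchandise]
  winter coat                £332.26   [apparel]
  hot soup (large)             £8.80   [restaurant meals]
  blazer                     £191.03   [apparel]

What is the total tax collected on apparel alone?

£6.65

Winter coat £332.26: apparel → 0% + 2% surcharge = 2% → £6.6452
Blazer £191.03: apparel → 0% → £0.00
Tax on apparel: unrounded sum = £6.6452 → £6.65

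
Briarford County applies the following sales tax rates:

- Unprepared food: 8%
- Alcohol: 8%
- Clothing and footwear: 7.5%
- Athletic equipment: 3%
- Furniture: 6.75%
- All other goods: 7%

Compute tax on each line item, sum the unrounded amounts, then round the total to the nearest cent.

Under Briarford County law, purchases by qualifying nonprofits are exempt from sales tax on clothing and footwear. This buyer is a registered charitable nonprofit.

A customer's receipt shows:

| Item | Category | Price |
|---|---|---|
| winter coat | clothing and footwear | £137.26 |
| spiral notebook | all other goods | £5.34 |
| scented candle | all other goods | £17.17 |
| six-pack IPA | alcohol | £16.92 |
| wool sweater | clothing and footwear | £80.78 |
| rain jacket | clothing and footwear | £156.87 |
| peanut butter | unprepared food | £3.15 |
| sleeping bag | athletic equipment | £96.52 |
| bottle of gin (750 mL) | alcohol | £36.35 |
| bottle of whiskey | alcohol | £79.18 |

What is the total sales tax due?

Winter coat £137.26: clothing and footwear, buyer-exempt → 0% → £0.00
Spiral notebook £5.34: all other goods → 7% → £0.3738
Scented candle £17.17: all other goods → 7% → £1.2019
Six-pack IPA £16.92: alcohol → 8% → £1.3536
Wool sweater £80.78: clothing and footwear, buyer-exempt → 0% → £0.00
Rain jacket £156.87: clothing and footwear, buyer-exempt → 0% → £0.00
Peanut butter £3.15: unprepared food → 8% → £0.252
Sleeping bag £96.52: athletic equipment → 3% → £2.8956
Bottle of gin (750 mL) £36.35: alcohol → 8% → £2.908
Bottle of whiskey £79.18: alcohol → 8% → £6.3344
Unrounded tax sum = £15.3193 → £15.32

£15.32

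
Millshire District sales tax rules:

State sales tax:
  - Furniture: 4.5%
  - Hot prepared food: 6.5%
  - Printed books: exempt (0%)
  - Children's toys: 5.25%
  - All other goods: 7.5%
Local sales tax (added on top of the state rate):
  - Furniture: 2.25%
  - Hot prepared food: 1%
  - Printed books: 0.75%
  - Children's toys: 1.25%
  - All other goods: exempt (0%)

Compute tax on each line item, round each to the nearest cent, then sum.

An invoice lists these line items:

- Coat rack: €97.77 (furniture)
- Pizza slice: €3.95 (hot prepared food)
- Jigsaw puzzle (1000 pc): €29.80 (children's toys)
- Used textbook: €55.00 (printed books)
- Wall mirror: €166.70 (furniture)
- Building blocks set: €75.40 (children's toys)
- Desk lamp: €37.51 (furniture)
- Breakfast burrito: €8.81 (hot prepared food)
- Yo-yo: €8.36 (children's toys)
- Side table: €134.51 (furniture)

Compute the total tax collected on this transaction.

Coat rack €97.77: furniture → 4.5% + 2.25% local = 6.75% → €6.60
Pizza slice €3.95: hot prepared food → 6.5% + 1% local = 7.5% → €0.30
Jigsaw puzzle (1000 pc) €29.80: children's toys → 5.25% + 1.25% local = 6.5% → €1.94
Used textbook €55.00: printed books → 0% + 0.75% local = 0.75% → €0.41
Wall mirror €166.70: furniture → 4.5% + 2.25% local = 6.75% → €11.25
Building blocks set €75.40: children's toys → 5.25% + 1.25% local = 6.5% → €4.90
Desk lamp €37.51: furniture → 4.5% + 2.25% local = 6.75% → €2.53
Breakfast burrito €8.81: hot prepared food → 6.5% + 1% local = 7.5% → €0.66
Yo-yo €8.36: children's toys → 5.25% + 1.25% local = 6.5% → €0.54
Side table €134.51: furniture → 4.5% + 2.25% local = 6.75% → €9.08
Total tax = €6.60 + €0.30 + €1.94 + €0.41 + €11.25 + €4.90 + €2.53 + €0.66 + €0.54 + €9.08 = €38.21

€38.21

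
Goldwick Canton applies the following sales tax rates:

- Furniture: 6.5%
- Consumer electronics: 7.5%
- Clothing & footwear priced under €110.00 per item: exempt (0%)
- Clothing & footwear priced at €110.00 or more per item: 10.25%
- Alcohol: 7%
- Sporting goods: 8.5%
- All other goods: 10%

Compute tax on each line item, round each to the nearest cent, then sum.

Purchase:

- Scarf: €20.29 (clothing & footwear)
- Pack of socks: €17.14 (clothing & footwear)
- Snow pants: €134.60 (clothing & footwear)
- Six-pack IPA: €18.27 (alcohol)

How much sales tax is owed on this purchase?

€15.08

Scarf €20.29: clothing & footwear, under €110.00 → 0% → €0.00
Pack of socks €17.14: clothing & footwear, under €110.00 → 0% → €0.00
Snow pants €134.60: clothing & footwear, €110.00 or more → 10.25% → €13.80
Six-pack IPA €18.27: alcohol → 7% → €1.28
Total tax = €13.80 + €1.28 = €15.08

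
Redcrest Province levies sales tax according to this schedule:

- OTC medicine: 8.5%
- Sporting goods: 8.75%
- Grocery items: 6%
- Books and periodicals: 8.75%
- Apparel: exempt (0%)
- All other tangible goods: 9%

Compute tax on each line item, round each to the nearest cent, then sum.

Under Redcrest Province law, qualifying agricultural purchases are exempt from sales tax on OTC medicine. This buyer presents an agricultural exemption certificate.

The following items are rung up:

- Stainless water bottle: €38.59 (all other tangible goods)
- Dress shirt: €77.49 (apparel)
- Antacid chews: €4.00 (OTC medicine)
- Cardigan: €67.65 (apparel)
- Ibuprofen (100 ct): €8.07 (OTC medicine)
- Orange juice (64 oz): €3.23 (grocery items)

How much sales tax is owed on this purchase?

€3.66

Stainless water bottle €38.59: all other tangible goods → 9% → €3.47
Dress shirt €77.49: apparel → 0% → €0.00
Antacid chews €4.00: OTC medicine, buyer-exempt → 0% → €0.00
Cardigan €67.65: apparel → 0% → €0.00
Ibuprofen (100 ct) €8.07: OTC medicine, buyer-exempt → 0% → €0.00
Orange juice (64 oz) €3.23: grocery items → 6% → €0.19
Total tax = €3.47 + €0.19 = €3.66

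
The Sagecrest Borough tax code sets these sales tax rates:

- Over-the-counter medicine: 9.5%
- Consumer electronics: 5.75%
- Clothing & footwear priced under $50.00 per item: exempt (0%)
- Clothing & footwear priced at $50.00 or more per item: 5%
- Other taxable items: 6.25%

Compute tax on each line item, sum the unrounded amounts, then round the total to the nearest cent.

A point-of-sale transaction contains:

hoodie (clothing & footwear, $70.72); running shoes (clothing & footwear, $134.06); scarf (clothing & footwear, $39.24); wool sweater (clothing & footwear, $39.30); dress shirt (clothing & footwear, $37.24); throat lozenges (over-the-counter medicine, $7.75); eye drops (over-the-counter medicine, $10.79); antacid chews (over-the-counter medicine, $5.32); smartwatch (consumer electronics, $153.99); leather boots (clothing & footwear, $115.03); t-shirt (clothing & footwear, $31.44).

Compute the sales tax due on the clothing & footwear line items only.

Hoodie $70.72: clothing & footwear, $50.00 or more → 5% → $3.536
Running shoes $134.06: clothing & footwear, $50.00 or more → 5% → $6.703
Scarf $39.24: clothing & footwear, under $50.00 → 0% → $0.00
Wool sweater $39.30: clothing & footwear, under $50.00 → 0% → $0.00
Dress shirt $37.24: clothing & footwear, under $50.00 → 0% → $0.00
Leather boots $115.03: clothing & footwear, $50.00 or more → 5% → $5.7515
T-shirt $31.44: clothing & footwear, under $50.00 → 0% → $0.00
Tax on clothing & footwear: unrounded sum = $15.9905 → $15.99

$15.99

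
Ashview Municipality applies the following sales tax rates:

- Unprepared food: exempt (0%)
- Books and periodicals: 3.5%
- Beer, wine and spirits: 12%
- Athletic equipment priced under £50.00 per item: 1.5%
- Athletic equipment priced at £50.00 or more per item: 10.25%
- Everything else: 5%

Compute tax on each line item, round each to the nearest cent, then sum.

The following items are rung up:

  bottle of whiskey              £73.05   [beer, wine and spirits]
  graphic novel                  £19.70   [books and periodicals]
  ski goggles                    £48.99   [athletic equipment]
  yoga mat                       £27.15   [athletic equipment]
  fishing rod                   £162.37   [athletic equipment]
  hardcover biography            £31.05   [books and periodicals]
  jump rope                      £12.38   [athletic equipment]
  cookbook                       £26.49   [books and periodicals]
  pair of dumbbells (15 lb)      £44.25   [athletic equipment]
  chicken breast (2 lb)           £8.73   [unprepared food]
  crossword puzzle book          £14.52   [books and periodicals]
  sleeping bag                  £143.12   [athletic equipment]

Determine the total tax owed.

Bottle of whiskey £73.05: beer, wine and spirits → 12% → £8.77
Graphic novel £19.70: books and periodicals → 3.5% → £0.69
Ski goggles £48.99: athletic equipment, under £50.00 → 1.5% → £0.73
Yoga mat £27.15: athletic equipment, under £50.00 → 1.5% → £0.41
Fishing rod £162.37: athletic equipment, £50.00 or more → 10.25% → £16.64
Hardcover biography £31.05: books and periodicals → 3.5% → £1.09
Jump rope £12.38: athletic equipment, under £50.00 → 1.5% → £0.19
Cookbook £26.49: books and periodicals → 3.5% → £0.93
Pair of dumbbells (15 lb) £44.25: athletic equipment, under £50.00 → 1.5% → £0.66
Chicken breast (2 lb) £8.73: unprepared food → 0% → £0.00
Crossword puzzle book £14.52: books and periodicals → 3.5% → £0.51
Sleeping bag £143.12: athletic equipment, £50.00 or more → 10.25% → £14.67
Total tax = £8.77 + £0.69 + £0.73 + £0.41 + £16.64 + £1.09 + £0.19 + £0.93 + £0.66 + £0.51 + £14.67 = £45.29

£45.29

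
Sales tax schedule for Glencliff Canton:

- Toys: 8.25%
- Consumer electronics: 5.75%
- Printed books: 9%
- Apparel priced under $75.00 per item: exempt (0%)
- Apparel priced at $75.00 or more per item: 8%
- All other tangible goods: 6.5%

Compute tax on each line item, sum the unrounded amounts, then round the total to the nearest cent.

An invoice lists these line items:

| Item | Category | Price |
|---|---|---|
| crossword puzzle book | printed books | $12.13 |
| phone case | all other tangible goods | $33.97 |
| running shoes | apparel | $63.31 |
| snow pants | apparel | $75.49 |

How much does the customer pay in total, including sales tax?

Crossword puzzle book $12.13: printed books → 9% → $1.0917
Phone case $33.97: all other tangible goods → 6.5% → $2.20805
Running shoes $63.31: apparel, under $75.00 → 0% → $0.00
Snow pants $75.49: apparel, $75.00 or more → 8% → $6.0392
Subtotal = $184.90; unrounded tax = $9.33895 → $9.34; total due = $194.24

$194.24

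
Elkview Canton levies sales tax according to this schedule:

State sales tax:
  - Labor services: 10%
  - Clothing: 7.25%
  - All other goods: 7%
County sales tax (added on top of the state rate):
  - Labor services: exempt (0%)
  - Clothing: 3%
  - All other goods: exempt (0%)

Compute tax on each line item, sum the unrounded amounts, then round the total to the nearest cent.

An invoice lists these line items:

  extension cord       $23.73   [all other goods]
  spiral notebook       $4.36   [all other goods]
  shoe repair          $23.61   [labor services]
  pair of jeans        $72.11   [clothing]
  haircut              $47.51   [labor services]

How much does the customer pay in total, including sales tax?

Extension cord $23.73: all other goods → 7% + 0% county = 7% → $1.6611
Spiral notebook $4.36: all other goods → 7% + 0% county = 7% → $0.3052
Shoe repair $23.61: labor services → 10% + 0% county = 10% → $2.361
Pair of jeans $72.11: clothing → 7.25% + 3% county = 10.25% → $7.391275
Haircut $47.51: labor services → 10% + 0% county = 10% → $4.751
Subtotal = $171.32; unrounded tax = $16.469575 → $16.47; total due = $187.79

$187.79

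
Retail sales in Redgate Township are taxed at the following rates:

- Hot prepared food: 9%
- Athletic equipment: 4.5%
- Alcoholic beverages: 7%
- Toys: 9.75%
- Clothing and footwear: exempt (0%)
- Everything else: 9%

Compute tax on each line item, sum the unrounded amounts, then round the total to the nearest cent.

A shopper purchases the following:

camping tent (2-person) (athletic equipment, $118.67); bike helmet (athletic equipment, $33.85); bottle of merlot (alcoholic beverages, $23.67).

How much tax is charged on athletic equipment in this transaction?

Camping tent (2-person) $118.67: athletic equipment → 4.5% → $5.34015
Bike helmet $33.85: athletic equipment → 4.5% → $1.52325
Tax on athletic equipment: unrounded sum = $6.8634 → $6.86

$6.86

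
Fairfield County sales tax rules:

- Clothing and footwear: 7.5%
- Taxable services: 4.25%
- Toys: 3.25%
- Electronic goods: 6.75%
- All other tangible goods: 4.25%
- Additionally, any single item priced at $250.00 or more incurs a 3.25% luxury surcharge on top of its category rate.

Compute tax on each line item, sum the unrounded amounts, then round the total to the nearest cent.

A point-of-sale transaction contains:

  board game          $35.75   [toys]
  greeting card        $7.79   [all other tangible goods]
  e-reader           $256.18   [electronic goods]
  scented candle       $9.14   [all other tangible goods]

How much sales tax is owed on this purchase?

Board game $35.75: toys → 3.25% → $1.161875
Greeting card $7.79: all other tangible goods → 4.25% → $0.331075
E-reader $256.18: electronic goods → 6.75% + 3.25% surcharge = 10% → $25.618
Scented candle $9.14: all other tangible goods → 4.25% → $0.38845
Unrounded tax sum = $27.4994 → $27.50

$27.50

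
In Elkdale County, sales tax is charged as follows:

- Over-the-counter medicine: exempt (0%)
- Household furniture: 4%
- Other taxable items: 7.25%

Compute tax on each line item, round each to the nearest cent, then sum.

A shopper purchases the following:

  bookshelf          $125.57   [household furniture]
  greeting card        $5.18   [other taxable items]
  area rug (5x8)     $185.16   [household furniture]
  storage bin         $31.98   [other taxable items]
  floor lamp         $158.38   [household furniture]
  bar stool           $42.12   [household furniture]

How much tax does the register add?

$23.15

Bookshelf $125.57: household furniture → 4% → $5.02
Greeting card $5.18: other taxable items → 7.25% → $0.38
Area rug (5x8) $185.16: household furniture → 4% → $7.41
Storage bin $31.98: other taxable items → 7.25% → $2.32
Floor lamp $158.38: household furniture → 4% → $6.34
Bar stool $42.12: household furniture → 4% → $1.68
Total tax = $5.02 + $0.38 + $7.41 + $2.32 + $6.34 + $1.68 = $23.15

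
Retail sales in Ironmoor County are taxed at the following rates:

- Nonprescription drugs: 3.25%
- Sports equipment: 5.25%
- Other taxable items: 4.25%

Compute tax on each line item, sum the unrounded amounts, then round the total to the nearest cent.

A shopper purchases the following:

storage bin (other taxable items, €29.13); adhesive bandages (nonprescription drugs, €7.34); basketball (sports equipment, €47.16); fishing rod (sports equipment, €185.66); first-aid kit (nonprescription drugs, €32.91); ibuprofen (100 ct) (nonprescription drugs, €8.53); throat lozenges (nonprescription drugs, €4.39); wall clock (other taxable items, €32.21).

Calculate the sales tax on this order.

Storage bin €29.13: other taxable items → 4.25% → €1.238025
Adhesive bandages €7.34: nonprescription drugs → 3.25% → €0.23855
Basketball €47.16: sports equipment → 5.25% → €2.4759
Fishing rod €185.66: sports equipment → 5.25% → €9.74715
First-aid kit €32.91: nonprescription drugs → 3.25% → €1.069575
Ibuprofen (100 ct) €8.53: nonprescription drugs → 3.25% → €0.277225
Throat lozenges €4.39: nonprescription drugs → 3.25% → €0.142675
Wall clock €32.21: other taxable items → 4.25% → €1.368925
Unrounded tax sum = €16.558025 → €16.56

€16.56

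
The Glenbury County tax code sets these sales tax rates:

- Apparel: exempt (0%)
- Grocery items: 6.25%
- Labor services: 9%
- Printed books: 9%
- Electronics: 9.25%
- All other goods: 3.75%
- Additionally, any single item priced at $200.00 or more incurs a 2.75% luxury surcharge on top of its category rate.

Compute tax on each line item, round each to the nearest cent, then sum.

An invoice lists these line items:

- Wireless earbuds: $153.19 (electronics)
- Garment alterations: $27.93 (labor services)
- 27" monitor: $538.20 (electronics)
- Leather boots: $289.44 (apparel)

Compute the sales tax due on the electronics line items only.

$78.75

Wireless earbuds $153.19: electronics → 9.25% → $14.17
27" monitor $538.20: electronics → 9.25% + 2.75% surcharge = 12% → $64.58
Tax on electronics = $14.17 + $64.58 = $78.75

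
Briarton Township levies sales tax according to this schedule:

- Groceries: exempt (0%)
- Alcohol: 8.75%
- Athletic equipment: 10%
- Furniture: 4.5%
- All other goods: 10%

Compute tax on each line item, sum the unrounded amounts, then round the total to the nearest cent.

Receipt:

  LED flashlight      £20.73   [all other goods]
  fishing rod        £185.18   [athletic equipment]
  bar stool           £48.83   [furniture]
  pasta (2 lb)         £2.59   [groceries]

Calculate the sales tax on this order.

£22.79

LED flashlight £20.73: all other goods → 10% → £2.073
Fishing rod £185.18: athletic equipment → 10% → £18.518
Bar stool £48.83: furniture → 4.5% → £2.19735
Pasta (2 lb) £2.59: groceries → 0% → £0.00
Unrounded tax sum = £22.78835 → £22.79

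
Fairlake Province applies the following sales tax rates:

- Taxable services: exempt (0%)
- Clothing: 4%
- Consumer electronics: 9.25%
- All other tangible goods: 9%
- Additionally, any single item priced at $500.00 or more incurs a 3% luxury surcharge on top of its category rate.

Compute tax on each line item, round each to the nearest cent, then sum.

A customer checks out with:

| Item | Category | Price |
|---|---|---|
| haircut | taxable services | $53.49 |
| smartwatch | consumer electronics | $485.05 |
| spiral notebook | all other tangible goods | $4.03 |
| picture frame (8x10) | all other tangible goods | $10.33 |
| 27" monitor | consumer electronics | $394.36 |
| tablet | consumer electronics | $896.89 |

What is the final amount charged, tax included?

$2036.66

Haircut $53.49: taxable services → 0% → $0.00
Smartwatch $485.05: consumer electronics → 9.25% → $44.87
Spiral notebook $4.03: all other tangible goods → 9% → $0.36
Picture frame (8x10) $10.33: all other tangible goods → 9% → $0.93
27" monitor $394.36: consumer electronics → 9.25% → $36.48
Tablet $896.89: consumer electronics → 9.25% + 3% surcharge = 12.25% → $109.87
Subtotal = $1844.15; tax = $192.51; total due = $2036.66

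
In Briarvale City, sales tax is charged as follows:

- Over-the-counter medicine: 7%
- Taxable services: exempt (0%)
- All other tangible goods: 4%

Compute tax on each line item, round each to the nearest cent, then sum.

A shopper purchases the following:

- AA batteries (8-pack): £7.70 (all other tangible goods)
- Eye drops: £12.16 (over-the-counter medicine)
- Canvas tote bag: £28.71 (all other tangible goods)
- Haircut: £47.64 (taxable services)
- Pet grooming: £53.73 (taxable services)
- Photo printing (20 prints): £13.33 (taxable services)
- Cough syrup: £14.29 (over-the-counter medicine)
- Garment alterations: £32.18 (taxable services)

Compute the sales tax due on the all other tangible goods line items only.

£1.46

AA batteries (8-pack) £7.70: all other tangible goods → 4% → £0.31
Canvas tote bag £28.71: all other tangible goods → 4% → £1.15
Tax on all other tangible goods = £0.31 + £1.15 = £1.46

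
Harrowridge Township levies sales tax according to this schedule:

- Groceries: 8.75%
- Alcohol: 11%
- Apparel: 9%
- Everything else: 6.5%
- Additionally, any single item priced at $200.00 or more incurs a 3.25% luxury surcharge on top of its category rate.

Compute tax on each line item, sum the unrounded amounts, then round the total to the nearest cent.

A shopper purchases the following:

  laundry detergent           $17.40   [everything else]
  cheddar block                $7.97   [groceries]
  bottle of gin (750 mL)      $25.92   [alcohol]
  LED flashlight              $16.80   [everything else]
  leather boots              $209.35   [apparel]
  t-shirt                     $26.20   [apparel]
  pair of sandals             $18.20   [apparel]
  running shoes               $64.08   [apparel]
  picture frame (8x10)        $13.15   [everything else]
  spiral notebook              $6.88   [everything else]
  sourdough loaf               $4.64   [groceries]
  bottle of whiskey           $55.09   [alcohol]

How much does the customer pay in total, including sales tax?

$514.63

Laundry detergent $17.40: everything else → 6.5% → $1.131
Cheddar block $7.97: groceries → 8.75% → $0.697375
Bottle of gin (750 mL) $25.92: alcohol → 11% → $2.8512
LED flashlight $16.80: everything else → 6.5% → $1.092
Leather boots $209.35: apparel → 9% + 3.25% surcharge = 12.25% → $25.645375
T-shirt $26.20: apparel → 9% → $2.358
Pair of sandals $18.20: apparel → 9% → $1.638
Running shoes $64.08: apparel → 9% → $5.7672
Picture frame (8x10) $13.15: everything else → 6.5% → $0.85475
Spiral notebook $6.88: everything else → 6.5% → $0.4472
Sourdough loaf $4.64: groceries → 8.75% → $0.406
Bottle of whiskey $55.09: alcohol → 11% → $6.0599
Subtotal = $465.68; unrounded tax = $48.948 → $48.95; total due = $514.63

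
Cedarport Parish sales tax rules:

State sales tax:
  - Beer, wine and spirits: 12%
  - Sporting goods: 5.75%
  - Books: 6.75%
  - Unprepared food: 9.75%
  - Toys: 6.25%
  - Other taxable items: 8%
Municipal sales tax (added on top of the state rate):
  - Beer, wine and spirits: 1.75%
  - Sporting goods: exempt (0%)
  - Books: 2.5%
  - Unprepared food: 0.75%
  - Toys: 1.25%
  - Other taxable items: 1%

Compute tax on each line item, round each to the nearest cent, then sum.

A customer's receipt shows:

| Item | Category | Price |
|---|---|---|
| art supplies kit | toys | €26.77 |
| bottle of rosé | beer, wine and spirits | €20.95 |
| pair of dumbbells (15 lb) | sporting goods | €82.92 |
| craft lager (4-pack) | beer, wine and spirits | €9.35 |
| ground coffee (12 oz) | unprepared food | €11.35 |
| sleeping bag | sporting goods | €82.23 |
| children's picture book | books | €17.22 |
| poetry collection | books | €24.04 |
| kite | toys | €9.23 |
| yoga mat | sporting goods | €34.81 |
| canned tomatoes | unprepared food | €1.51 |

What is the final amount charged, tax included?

Art supplies kit €26.77: toys → 6.25% + 1.25% municipal = 7.5% → €2.01
Bottle of rosé €20.95: beer, wine and spirits → 12% + 1.75% municipal = 13.75% → €2.88
Pair of dumbbells (15 lb) €82.92: sporting goods → 5.75% + 0% municipal = 5.75% → €4.77
Craft lager (4-pack) €9.35: beer, wine and spirits → 12% + 1.75% municipal = 13.75% → €1.29
Ground coffee (12 oz) €11.35: unprepared food → 9.75% + 0.75% municipal = 10.5% → €1.19
Sleeping bag €82.23: sporting goods → 5.75% + 0% municipal = 5.75% → €4.73
Children's picture book €17.22: books → 6.75% + 2.5% municipal = 9.25% → €1.59
Poetry collection €24.04: books → 6.75% + 2.5% municipal = 9.25% → €2.22
Kite €9.23: toys → 6.25% + 1.25% municipal = 7.5% → €0.69
Yoga mat €34.81: sporting goods → 5.75% + 0% municipal = 5.75% → €2.00
Canned tomatoes €1.51: unprepared food → 9.75% + 0.75% municipal = 10.5% → €0.16
Subtotal = €320.38; tax = €23.53; total due = €343.91

€343.91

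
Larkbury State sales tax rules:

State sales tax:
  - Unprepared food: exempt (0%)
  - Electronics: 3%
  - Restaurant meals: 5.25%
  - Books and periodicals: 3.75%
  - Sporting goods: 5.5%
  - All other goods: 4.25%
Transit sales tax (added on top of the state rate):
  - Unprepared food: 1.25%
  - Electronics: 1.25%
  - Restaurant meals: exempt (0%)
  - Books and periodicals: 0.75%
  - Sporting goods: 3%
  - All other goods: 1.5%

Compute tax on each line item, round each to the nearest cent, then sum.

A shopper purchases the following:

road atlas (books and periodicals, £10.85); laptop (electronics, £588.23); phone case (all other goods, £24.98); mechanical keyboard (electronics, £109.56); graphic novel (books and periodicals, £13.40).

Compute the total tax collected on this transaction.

£32.19

Road atlas £10.85: books and periodicals → 3.75% + 0.75% transit = 4.5% → £0.49
Laptop £588.23: electronics → 3% + 1.25% transit = 4.25% → £25.00
Phone case £24.98: all other goods → 4.25% + 1.5% transit = 5.75% → £1.44
Mechanical keyboard £109.56: electronics → 3% + 1.25% transit = 4.25% → £4.66
Graphic novel £13.40: books and periodicals → 3.75% + 0.75% transit = 4.5% → £0.60
Total tax = £0.49 + £25.00 + £1.44 + £4.66 + £0.60 = £32.19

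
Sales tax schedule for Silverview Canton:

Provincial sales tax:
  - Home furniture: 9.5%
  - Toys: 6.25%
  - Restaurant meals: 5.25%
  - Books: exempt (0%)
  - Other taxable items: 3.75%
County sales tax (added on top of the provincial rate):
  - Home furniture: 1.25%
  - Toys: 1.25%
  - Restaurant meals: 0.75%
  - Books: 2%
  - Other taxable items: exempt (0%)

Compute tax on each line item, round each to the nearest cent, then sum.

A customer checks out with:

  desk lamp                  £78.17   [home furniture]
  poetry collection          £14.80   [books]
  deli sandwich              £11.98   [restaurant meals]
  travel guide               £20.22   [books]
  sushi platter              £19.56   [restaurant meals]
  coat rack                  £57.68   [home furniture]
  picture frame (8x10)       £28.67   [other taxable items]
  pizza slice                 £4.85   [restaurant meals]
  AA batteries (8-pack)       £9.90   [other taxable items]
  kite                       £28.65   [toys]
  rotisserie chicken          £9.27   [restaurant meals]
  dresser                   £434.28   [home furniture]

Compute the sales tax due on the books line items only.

Poetry collection £14.80: books → 0% + 2% county = 2% → £0.30
Travel guide £20.22: books → 0% + 2% county = 2% → £0.40
Tax on books = £0.30 + £0.40 = £0.70

£0.70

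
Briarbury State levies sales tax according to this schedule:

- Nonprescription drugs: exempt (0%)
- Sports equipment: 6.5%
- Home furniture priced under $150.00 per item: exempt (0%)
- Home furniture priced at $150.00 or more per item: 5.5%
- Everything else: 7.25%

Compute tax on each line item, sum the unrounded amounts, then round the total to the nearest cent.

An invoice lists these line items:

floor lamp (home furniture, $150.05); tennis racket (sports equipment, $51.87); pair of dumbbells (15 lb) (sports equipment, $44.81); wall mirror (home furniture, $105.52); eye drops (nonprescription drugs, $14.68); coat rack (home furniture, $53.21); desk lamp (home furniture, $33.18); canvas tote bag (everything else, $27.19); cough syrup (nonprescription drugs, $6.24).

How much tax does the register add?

Floor lamp $150.05: home furniture, $150.00 or more → 5.5% → $8.25275
Tennis racket $51.87: sports equipment → 6.5% → $3.37155
Pair of dumbbells (15 lb) $44.81: sports equipment → 6.5% → $2.91265
Wall mirror $105.52: home furniture, under $150.00 → 0% → $0.00
Eye drops $14.68: nonprescription drugs → 0% → $0.00
Coat rack $53.21: home furniture, under $150.00 → 0% → $0.00
Desk lamp $33.18: home furniture, under $150.00 → 0% → $0.00
Canvas tote bag $27.19: everything else → 7.25% → $1.971275
Cough syrup $6.24: nonprescription drugs → 0% → $0.00
Unrounded tax sum = $16.508225 → $16.51

$16.51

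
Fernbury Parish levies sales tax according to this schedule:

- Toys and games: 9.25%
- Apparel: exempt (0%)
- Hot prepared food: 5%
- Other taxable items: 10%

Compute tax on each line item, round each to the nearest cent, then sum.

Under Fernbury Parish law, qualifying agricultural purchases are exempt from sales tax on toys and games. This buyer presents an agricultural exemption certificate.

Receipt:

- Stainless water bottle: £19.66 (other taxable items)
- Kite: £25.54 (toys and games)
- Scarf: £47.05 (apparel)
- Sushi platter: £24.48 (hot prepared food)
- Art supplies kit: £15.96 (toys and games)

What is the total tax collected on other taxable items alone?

£1.97

Stainless water bottle £19.66: other taxable items → 10% → £1.97
Tax on other taxable items = £1.97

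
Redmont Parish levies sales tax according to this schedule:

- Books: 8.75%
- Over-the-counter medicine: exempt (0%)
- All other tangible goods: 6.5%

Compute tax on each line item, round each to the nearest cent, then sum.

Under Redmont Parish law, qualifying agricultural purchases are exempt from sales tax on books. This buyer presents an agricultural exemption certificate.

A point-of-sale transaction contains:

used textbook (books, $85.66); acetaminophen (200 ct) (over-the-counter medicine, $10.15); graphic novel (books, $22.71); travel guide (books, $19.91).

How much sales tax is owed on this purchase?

$0.00

Used textbook $85.66: books, buyer-exempt → 0% → $0.00
Acetaminophen (200 ct) $10.15: over-the-counter medicine → 0% → $0.00
Graphic novel $22.71: books, buyer-exempt → 0% → $0.00
Travel guide $19.91: books, buyer-exempt → 0% → $0.00
Total tax = $0.00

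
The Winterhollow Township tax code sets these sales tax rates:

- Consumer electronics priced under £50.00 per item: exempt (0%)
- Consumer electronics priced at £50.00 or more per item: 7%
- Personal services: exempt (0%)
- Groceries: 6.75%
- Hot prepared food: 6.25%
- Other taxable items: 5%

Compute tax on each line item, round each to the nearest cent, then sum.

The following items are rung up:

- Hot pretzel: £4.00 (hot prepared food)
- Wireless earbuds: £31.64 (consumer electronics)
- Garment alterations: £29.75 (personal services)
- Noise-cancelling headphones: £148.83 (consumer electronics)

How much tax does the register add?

£10.67

Hot pretzel £4.00: hot prepared food → 6.25% → £0.25
Wireless earbuds £31.64: consumer electronics, under £50.00 → 0% → £0.00
Garment alterations £29.75: personal services → 0% → £0.00
Noise-cancelling headphones £148.83: consumer electronics, £50.00 or more → 7% → £10.42
Total tax = £0.25 + £10.42 = £10.67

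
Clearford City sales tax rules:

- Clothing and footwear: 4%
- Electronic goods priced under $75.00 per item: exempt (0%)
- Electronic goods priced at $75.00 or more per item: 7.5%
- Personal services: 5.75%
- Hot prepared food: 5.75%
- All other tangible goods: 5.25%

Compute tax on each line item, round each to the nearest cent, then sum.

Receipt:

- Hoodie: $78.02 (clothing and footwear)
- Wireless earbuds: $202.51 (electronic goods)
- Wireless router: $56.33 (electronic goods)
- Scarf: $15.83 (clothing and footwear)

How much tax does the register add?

$18.94

Hoodie $78.02: clothing and footwear → 4% → $3.12
Wireless earbuds $202.51: electronic goods, $75.00 or more → 7.5% → $15.19
Wireless router $56.33: electronic goods, under $75.00 → 0% → $0.00
Scarf $15.83: clothing and footwear → 4% → $0.63
Total tax = $3.12 + $15.19 + $0.63 = $18.94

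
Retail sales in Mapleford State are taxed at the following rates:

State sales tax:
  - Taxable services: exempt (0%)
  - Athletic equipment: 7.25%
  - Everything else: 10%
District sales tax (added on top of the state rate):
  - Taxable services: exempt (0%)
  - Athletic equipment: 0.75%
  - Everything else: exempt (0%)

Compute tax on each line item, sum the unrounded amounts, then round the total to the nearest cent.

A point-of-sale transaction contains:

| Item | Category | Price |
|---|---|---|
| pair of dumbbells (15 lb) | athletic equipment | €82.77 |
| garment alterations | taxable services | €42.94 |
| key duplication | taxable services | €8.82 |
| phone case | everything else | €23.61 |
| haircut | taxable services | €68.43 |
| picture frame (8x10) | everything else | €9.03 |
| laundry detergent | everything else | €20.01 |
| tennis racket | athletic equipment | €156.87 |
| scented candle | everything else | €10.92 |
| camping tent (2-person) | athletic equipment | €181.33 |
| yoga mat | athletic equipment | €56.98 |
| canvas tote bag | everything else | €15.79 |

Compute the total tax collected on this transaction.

€46.17

Pair of dumbbells (15 lb) €82.77: athletic equipment → 7.25% + 0.75% district = 8% → €6.6216
Garment alterations €42.94: taxable services → 0% + 0% district = 0% → €0.00
Key duplication €8.82: taxable services → 0% + 0% district = 0% → €0.00
Phone case €23.61: everything else → 10% + 0% district = 10% → €2.361
Haircut €68.43: taxable services → 0% + 0% district = 0% → €0.00
Picture frame (8x10) €9.03: everything else → 10% + 0% district = 10% → €0.903
Laundry detergent €20.01: everything else → 10% + 0% district = 10% → €2.001
Tennis racket €156.87: athletic equipment → 7.25% + 0.75% district = 8% → €12.5496
Scented candle €10.92: everything else → 10% + 0% district = 10% → €1.092
Camping tent (2-person) €181.33: athletic equipment → 7.25% + 0.75% district = 8% → €14.5064
Yoga mat €56.98: athletic equipment → 7.25% + 0.75% district = 8% → €4.5584
Canvas tote bag €15.79: everything else → 10% + 0% district = 10% → €1.579
Unrounded tax sum = €46.172 → €46.17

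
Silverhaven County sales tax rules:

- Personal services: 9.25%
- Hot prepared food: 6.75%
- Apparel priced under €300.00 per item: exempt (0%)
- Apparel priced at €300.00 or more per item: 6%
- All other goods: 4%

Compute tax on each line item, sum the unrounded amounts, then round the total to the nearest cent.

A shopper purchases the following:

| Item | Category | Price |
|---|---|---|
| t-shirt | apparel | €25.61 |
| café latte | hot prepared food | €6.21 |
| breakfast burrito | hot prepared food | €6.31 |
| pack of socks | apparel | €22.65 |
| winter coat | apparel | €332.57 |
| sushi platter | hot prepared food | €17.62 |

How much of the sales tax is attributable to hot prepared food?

Café latte €6.21: hot prepared food → 6.75% → €0.419175
Breakfast burrito €6.31: hot prepared food → 6.75% → €0.425925
Sushi platter €17.62: hot prepared food → 6.75% → €1.18935
Tax on hot prepared food: unrounded sum = €2.03445 → €2.03

€2.03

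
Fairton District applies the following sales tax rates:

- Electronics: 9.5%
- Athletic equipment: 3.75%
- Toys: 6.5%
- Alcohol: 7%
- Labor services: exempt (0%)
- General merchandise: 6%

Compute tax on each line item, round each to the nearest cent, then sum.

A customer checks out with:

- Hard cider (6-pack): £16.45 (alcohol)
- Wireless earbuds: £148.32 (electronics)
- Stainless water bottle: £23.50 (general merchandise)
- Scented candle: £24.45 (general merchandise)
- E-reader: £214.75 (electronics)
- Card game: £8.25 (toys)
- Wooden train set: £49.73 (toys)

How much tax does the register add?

£42.29

Hard cider (6-pack) £16.45: alcohol → 7% → £1.15
Wireless earbuds £148.32: electronics → 9.5% → £14.09
Stainless water bottle £23.50: general merchandise → 6% → £1.41
Scented candle £24.45: general merchandise → 6% → £1.47
E-reader £214.75: electronics → 9.5% → £20.40
Card game £8.25: toys → 6.5% → £0.54
Wooden train set £49.73: toys → 6.5% → £3.23
Total tax = £1.15 + £14.09 + £1.41 + £1.47 + £20.40 + £0.54 + £3.23 = £42.29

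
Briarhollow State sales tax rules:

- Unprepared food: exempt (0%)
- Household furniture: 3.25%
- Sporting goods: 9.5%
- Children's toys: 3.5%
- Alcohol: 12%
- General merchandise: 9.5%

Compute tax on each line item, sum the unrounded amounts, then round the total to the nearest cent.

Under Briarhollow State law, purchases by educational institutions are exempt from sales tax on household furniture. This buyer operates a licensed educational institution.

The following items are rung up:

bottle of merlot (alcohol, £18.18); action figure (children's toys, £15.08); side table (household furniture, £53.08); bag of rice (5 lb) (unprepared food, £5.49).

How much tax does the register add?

Bottle of merlot £18.18: alcohol → 12% → £2.1816
Action figure £15.08: children's toys → 3.5% → £0.5278
Side table £53.08: household furniture, buyer-exempt → 0% → £0.00
Bag of rice (5 lb) £5.49: unprepared food → 0% → £0.00
Unrounded tax sum = £2.7094 → £2.71

£2.71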